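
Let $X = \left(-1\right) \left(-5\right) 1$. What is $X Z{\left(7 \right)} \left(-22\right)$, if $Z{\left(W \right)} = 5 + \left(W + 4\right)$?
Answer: $-1760$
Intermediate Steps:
$Z{\left(W \right)} = 9 + W$ ($Z{\left(W \right)} = 5 + \left(4 + W\right) = 9 + W$)
$X = 5$ ($X = 5 \cdot 1 = 5$)
$X Z{\left(7 \right)} \left(-22\right) = 5 \left(9 + 7\right) \left(-22\right) = 5 \cdot 16 \left(-22\right) = 80 \left(-22\right) = -1760$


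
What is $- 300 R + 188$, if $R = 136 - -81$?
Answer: $-64912$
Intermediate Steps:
$R = 217$ ($R = 136 + 81 = 217$)
$- 300 R + 188 = \left(-300\right) 217 + 188 = -65100 + 188 = -64912$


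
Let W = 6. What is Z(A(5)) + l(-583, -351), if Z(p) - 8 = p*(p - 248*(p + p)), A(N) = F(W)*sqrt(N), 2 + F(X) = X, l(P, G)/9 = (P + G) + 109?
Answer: -47017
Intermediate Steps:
l(P, G) = 981 + 9*G + 9*P (l(P, G) = 9*((P + G) + 109) = 9*((G + P) + 109) = 9*(109 + G + P) = 981 + 9*G + 9*P)
F(X) = -2 + X
A(N) = 4*sqrt(N) (A(N) = (-2 + 6)*sqrt(N) = 4*sqrt(N))
Z(p) = 8 - 495*p**2 (Z(p) = 8 + p*(p - 248*(p + p)) = 8 + p*(p - 496*p) = 8 + p*(-495*p) = 8 - 495*p**2)
Z(A(5)) + l(-583, -351) = (8 - 495*(4*sqrt(5))**2) + (981 + 9*(-351) + 9*(-583)) = (8 - 495*80) + (981 - 3159 - 5247) = (8 - 39600) - 7425 = -39592 - 7425 = -47017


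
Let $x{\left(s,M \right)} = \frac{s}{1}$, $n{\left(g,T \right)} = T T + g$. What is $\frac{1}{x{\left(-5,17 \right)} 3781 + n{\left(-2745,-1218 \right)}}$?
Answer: $\frac{1}{1461874} \approx 6.8405 \cdot 10^{-7}$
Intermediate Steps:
$n{\left(g,T \right)} = g + T^{2}$ ($n{\left(g,T \right)} = T^{2} + g = g + T^{2}$)
$x{\left(s,M \right)} = s$ ($x{\left(s,M \right)} = s 1 = s$)
$\frac{1}{x{\left(-5,17 \right)} 3781 + n{\left(-2745,-1218 \right)}} = \frac{1}{\left(-5\right) 3781 - \left(2745 - \left(-1218\right)^{2}\right)} = \frac{1}{-18905 + \left(-2745 + 1483524\right)} = \frac{1}{-18905 + 1480779} = \frac{1}{1461874}$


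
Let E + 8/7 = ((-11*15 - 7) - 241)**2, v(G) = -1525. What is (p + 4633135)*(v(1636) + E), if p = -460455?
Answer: 4937532244000/7 ≈ 7.0536e+11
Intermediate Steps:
E = 1193975/7 (E = -8/7 + ((-11*15 - 7) - 241)**2 = -8/7 + ((-165 - 7) - 241)**2 = -8/7 + (-172 - 241)**2 = -8/7 + (-413)**2 = -8/7 + 170569 = 1193975/7 ≈ 1.7057e+5)
(p + 4633135)*(v(1636) + E) = (-460455 + 4633135)*(-1525 + 1193975/7) = 4172680*(1183300/7) = 4937532244000/7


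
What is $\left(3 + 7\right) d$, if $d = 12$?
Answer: $120$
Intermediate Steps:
$\left(3 + 7\right) d = \left(3 + 7\right) 12 = 10 \cdot 12 = 120$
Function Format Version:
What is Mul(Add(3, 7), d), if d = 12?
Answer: 120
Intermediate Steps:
Mul(Add(3, 7), d) = Mul(Add(3, 7), 12) = Mul(10, 12) = 120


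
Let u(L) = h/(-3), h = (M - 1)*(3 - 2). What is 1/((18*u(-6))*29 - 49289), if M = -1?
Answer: -1/48941 ≈ -2.0433e-5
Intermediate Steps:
h = -2 (h = (-1 - 1)*(3 - 2) = -2*1 = -2)
u(L) = ⅔ (u(L) = -2/(-3) = -2*(-⅓) = ⅔)
1/((18*u(-6))*29 - 49289) = 1/((18*(⅔))*29 - 49289) = 1/(12*29 - 49289) = 1/(348 - 49289) = 1/(-48941) = -1/48941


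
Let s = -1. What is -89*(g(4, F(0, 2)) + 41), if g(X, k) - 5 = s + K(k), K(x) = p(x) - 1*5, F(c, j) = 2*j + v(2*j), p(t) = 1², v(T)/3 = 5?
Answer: -3649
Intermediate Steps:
v(T) = 15 (v(T) = 3*5 = 15)
p(t) = 1
F(c, j) = 15 + 2*j (F(c, j) = 2*j + 15 = 15 + 2*j)
K(x) = -4 (K(x) = 1 - 1*5 = 1 - 5 = -4)
g(X, k) = 0 (g(X, k) = 5 + (-1 - 4) = 5 - 5 = 0)
-89*(g(4, F(0, 2)) + 41) = -89*(0 + 41) = -89*41 = -3649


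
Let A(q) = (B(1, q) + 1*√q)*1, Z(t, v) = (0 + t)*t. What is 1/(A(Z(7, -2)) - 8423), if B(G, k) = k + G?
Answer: -1/8366 ≈ -0.00011953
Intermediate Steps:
B(G, k) = G + k
Z(t, v) = t² (Z(t, v) = t*t = t²)
A(q) = 1 + q + √q (A(q) = ((1 + q) + 1*√q)*1 = ((1 + q) + √q)*1 = (1 + q + √q)*1 = 1 + q + √q)
1/(A(Z(7, -2)) - 8423) = 1/((1 + 7² + √(7²)) - 8423) = 1/((1 + 49 + √49) - 8423) = 1/((1 + 49 + 7) - 8423) = 1/(57 - 8423) = 1/(-8366) = -1/8366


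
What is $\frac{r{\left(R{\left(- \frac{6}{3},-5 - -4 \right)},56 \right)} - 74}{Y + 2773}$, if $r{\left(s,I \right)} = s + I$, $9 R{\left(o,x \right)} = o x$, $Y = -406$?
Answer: $- \frac{160}{21303} \approx -0.0075107$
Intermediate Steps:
$R{\left(o,x \right)} = \frac{o x}{9}$
$r{\left(s,I \right)} = I + s$
$\frac{r{\left(R{\left(- \frac{6}{3},-5 - -4 \right)},56 \right)} - 74}{Y + 2773} = \frac{\left(56 + \frac{- \frac{6}{3} \left(-5 - -4\right)}{9}\right) - 74}{-406 + 2773} = \frac{\left(56 + \frac{\left(-6\right) \frac{1}{3} \left(-5 + 4\right)}{9}\right) - 74}{2367} = \left(\left(56 + \frac{1}{9} \left(-2\right) \left(-1\right)\right) - 74\right) \frac{1}{2367} = \left(\left(56 + \frac{2}{9}\right) - 74\right) \frac{1}{2367} = \left(\frac{506}{9} - 74\right) \frac{1}{2367} = \left(- \frac{160}{9}\right) \frac{1}{2367} = - \frac{160}{21303}$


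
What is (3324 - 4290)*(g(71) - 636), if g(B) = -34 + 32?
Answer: 616308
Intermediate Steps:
g(B) = -2
(3324 - 4290)*(g(71) - 636) = (3324 - 4290)*(-2 - 636) = -966*(-638) = 616308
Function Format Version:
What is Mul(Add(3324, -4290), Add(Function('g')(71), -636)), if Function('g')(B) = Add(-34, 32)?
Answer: 616308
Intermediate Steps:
Function('g')(B) = -2
Mul(Add(3324, -4290), Add(Function('g')(71), -636)) = Mul(Add(3324, -4290), Add(-2, -636)) = Mul(-966, -638) = 616308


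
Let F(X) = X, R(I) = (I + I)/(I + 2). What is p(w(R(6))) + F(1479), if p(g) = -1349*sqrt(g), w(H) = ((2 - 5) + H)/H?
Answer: 1479 - 1349*I ≈ 1479.0 - 1349.0*I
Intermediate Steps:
R(I) = 2*I/(2 + I) (R(I) = (2*I)/(2 + I) = 2*I/(2 + I))
w(H) = (-3 + H)/H
p(w(R(6))) + F(1479) = -1349*sqrt(-2 + 8/(2 + 6)) + 1479 = -1349*sqrt(-1) + 1479 = -1349*sqrt(6)*sqrt(-3 + 3/2)/3 + 1479 = -1349*I + 1479 = 1479 - 1349*I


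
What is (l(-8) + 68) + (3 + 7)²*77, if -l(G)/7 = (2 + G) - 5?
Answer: 7845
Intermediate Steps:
l(G) = 21 - 7*G (l(G) = -7*((2 + G) - 5) = -7*(-3 + G) = 21 - 7*G)
(l(-8) + 68) + (3 + 7)²*77 = ((21 - 7*(-8)) + 68) + (3 + 7)²*77 = ((21 + 56) + 68) + 10²*77 = (77 + 68) + 100*77 = 145 + 7700 = 7845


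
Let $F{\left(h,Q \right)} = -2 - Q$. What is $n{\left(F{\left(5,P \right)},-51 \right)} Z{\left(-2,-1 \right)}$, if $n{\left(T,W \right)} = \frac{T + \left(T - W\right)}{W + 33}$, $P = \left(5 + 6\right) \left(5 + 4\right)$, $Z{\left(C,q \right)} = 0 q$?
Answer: $0$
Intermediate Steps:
$Z{\left(C,q \right)} = 0$
$P = 99$ ($P = 11 \cdot 9 = 99$)
$n{\left(T,W \right)} = \frac{- W + 2 T}{33 + W}$
$n{\left(F{\left(5,P \right)},-51 \right)} Z{\left(-2,-1 \right)} = \frac{\left(-1\right) \left(-51\right) + 2 \left(-2 - 99\right)}{33 - 51} \cdot 0 = \frac{51 + 2 \left(-2 - 99\right)}{-18} \cdot 0 = - \frac{51 + 2 \left(-101\right)}{18} \cdot 0 = - \frac{51 - 202}{18} \cdot 0 = \left(- \frac{1}{18}\right) \left(-151\right) 0 = \frac{151}{18} \cdot 0 = 0$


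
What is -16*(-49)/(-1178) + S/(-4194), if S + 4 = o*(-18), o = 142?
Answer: -68104/1235133 ≈ -0.055139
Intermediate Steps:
S = -2560 (S = -4 + 142*(-18) = -4 - 2556 = -2560)
-16*(-49)/(-1178) + S/(-4194) = -16*(-49)/(-1178) - 2560/(-4194) = 784*(-1/1178) - 2560*(-1/4194) = -392/589 + 1280/2097 = -68104/1235133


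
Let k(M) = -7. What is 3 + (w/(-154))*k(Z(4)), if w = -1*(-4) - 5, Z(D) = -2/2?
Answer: 65/22 ≈ 2.9545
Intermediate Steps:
Z(D) = -1 (Z(D) = -2*½ = -1)
w = -1 (w = 4 - 5 = -1)
3 + (w/(-154))*k(Z(4)) = 3 - 1/(-154)*(-7) = 3 - 1*(-1/154)*(-7) = 3 + (1/154)*(-7) = 3 - 1/22 = 65/22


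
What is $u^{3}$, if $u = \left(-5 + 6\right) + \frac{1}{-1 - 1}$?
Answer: $\frac{1}{8} \approx 0.125$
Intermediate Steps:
$u = \frac{1}{2}$ ($u = 1 + \frac{1}{-1 + \left(-4 + 3\right)} = 1 + \frac{1}{-1 - 1} = 1 + \frac{1}{-2} = 1 - \frac{1}{2} = \frac{1}{2} \approx 0.5$)
$u^{3} = \left(\frac{1}{2}\right)^{3} = \frac{1}{8}$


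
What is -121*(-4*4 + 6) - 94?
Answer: 1116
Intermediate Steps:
-121*(-4*4 + 6) - 94 = -121*(-16 + 6) - 94 = -121*(-10) - 94 = 1210 - 94 = 1116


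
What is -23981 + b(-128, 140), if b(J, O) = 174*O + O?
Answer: 519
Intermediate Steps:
b(J, O) = 175*O
-23981 + b(-128, 140) = -23981 + 175*140 = -23981 + 24500 = 519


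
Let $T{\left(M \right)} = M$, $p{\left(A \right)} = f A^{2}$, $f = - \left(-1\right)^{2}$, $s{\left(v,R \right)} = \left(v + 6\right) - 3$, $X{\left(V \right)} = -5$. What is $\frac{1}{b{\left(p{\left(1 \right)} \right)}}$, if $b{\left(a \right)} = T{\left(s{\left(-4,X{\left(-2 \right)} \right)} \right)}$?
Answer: $-1$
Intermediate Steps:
$s{\left(v,R \right)} = 3 + v$ ($s{\left(v,R \right)} = \left(6 + v\right) - 3 = 3 + v$)
$f = -1$ ($f = \left(-1\right) 1 = -1$)
$p{\left(A \right)} = - A^{2}$
$b{\left(a \right)} = -1$ ($b{\left(a \right)} = 3 - 4 = -1$)
$\frac{1}{b{\left(p{\left(1 \right)} \right)}} = \frac{1}{-1} = -1$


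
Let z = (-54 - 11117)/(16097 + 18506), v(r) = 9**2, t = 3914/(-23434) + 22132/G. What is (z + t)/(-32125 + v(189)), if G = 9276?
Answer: -1782744536801/30128510008770636 ≈ -5.9171e-5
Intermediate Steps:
t = 60291878/27171723 (t = 3914/(-23434) + 22132/9276 = 3914*(-1/23434) + 22132*(1/9276) = -1957/11717 + 5533/2319 = 60291878/27171723 ≈ 2.2189)
v(r) = 81
z = -11171/34603 ≈ -0.32283
(z + t)/(-32125 + v(189)) = (-11171/34603 + 60291878/27171723)/(-32125 + 81) = (1782744536801/940223130969)/(-32044) = (1782744536801/940223130969)*(-1/32044) = -1782744536801/30128510008770636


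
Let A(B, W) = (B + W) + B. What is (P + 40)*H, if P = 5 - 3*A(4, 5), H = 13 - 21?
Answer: -48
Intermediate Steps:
A(B, W) = W + 2*B
H = -8
P = -34 (P = 5 - 3*(5 + 2*4) = 5 - 3*(5 + 8) = 5 - 3*13 = 5 - 39 = -34)
(P + 40)*H = (-34 + 40)*(-8) = 6*(-8) = -48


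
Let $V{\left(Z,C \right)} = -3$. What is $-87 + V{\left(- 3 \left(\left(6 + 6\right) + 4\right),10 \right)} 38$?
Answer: $-201$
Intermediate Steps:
$-87 + V{\left(- 3 \left(\left(6 + 6\right) + 4\right),10 \right)} 38 = -87 - 114 = -201$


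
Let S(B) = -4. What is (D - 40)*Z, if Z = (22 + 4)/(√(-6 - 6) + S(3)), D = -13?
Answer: 1378/7 + 689*I*√3/7 ≈ 196.86 + 170.48*I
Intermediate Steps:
Z = 26/(-4 + 2*I*√3) (Z = (22 + 4)/(√(-6 - 6) - 4) = 26/(√(-12) - 4) = 26/(2*I*√3 - 4) = 26/(-4 + 2*I*√3) ≈ -3.7143 - 3.2167*I)
(D - 40)*Z = (-13 - 40)*(-26/7 - 13*I*√3/7) = -53*(-26/7 - 13*I*√3/7) = 1378/7 + 689*I*√3/7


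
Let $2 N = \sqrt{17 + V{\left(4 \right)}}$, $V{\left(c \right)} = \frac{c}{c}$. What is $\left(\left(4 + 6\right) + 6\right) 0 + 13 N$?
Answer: $\frac{39 \sqrt{2}}{2} \approx 27.577$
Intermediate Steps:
$V{\left(c \right)} = 1$
$N = \frac{3 \sqrt{2}}{2}$ ($N = \frac{\sqrt{17 + 1}}{2} = \frac{\sqrt{18}}{2} = \frac{3 \sqrt{2}}{2} \approx 2.1213$)
$\left(\left(4 + 6\right) + 6\right) 0 + 13 N = \left(\left(4 + 6\right) + 6\right) 0 + 13 \frac{3 \sqrt{2}}{2} = \left(10 + 6\right) 0 + \frac{39 \sqrt{2}}{2} = 16 \cdot 0 + \frac{39 \sqrt{2}}{2} = 0 + \frac{39 \sqrt{2}}{2} = \frac{39 \sqrt{2}}{2}$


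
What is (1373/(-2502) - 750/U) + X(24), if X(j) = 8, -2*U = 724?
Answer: 4312633/452862 ≈ 9.5231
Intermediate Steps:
U = -362 (U = -1/2*724 = -362)
(1373/(-2502) - 750/U) + X(24) = (1373/(-2502) - 750/(-362)) + 8 = (1373*(-1/2502) - 750*(-1/362)) + 8 = (-1373/2502 + 375/181) + 8 = 689737/452862 + 8 = 4312633/452862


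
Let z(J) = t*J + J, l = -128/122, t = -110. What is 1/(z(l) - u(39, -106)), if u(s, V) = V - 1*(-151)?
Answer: 61/4231 ≈ 0.014417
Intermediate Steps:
u(s, V) = 151 + V (u(s, V) = V + 151 = 151 + V)
l = -64/61 (l = -128*1/122 = -64/61 ≈ -1.0492)
z(J) = -109*J (z(J) = -110*J + J = -109*J)
1/(z(l) - u(39, -106)) = 1/(-109*(-64/61) - (151 - 106)) = 1/(6976/61 - 1*45) = 1/(6976/61 - 45) = 1/(4231/61) = 61/4231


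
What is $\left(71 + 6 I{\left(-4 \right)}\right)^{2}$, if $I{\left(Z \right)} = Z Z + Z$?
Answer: $20449$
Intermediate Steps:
$I{\left(Z \right)} = Z + Z^{2}$ ($I{\left(Z \right)} = Z^{2} + Z = Z + Z^{2}$)
$\left(71 + 6 I{\left(-4 \right)}\right)^{2} = \left(71 + 6 \left(- 4 \left(1 - 4\right)\right)\right)^{2} = \left(71 + 6 \left(\left(-4\right) \left(-3\right)\right)\right)^{2} = \left(71 + 6 \cdot 12\right)^{2} = \left(71 + 72\right)^{2} = 143^{2} = 20449$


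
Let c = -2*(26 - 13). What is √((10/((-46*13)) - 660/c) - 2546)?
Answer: 21*I*√510991/299 ≈ 50.206*I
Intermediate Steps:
c = -26 (c = -2*13 = -26)
√((10/((-46*13)) - 660/c) - 2546) = √((10/((-46*13)) - 660/(-26)) - 2546) = √((10/(-598) - 660*(-1/26)) - 2546) = √((10*(-1/598) + 330/13) - 2546) = √((-5/299 + 330/13) - 2546) = √(7585/299 - 2546) = √(-753669/299) = 21*I*√510991/299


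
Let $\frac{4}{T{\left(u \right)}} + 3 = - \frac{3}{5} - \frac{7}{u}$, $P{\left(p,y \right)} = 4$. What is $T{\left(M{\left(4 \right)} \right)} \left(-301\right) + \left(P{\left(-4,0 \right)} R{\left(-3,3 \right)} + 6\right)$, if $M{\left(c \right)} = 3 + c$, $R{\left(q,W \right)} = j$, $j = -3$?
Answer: $\frac{5882}{23} \approx 255.74$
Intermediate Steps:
$R{\left(q,W \right)} = -3$
$T{\left(u \right)} = \frac{4}{- \frac{18}{5} - \frac{7}{u}}$ ($T{\left(u \right)} = \frac{4}{-3 - \left(\frac{3}{5} + \frac{7}{u}\right)} = \frac{4}{- \frac{18}{5} - \frac{7}{u}}$)
$T{\left(M{\left(4 \right)} \right)} \left(-301\right) + \left(P{\left(-4,0 \right)} R{\left(-3,3 \right)} + 6\right) = - \frac{20 \left(3 + 4\right)}{35 + 18 \left(3 + 4\right)} \left(-301\right) + \left(4 \left(-3\right) + 6\right) = \left(-20\right) 7 \frac{1}{35 + 18 \cdot 7} \left(-301\right) + \left(-12 + 6\right) = \left(-20\right) 7 \frac{1}{35 + 126} \left(-301\right) - 6 = \left(-20\right) 7 \cdot \frac{1}{161} \left(-301\right) - 6 = \left(- \frac{20}{23}\right) \left(-301\right) - 6 = \frac{6020}{23} - 6 = \frac{5882}{23}$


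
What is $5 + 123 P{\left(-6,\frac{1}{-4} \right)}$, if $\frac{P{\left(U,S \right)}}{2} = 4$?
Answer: $989$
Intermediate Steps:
$P{\left(U,S \right)} = 8$ ($P{\left(U,S \right)} = 2 \cdot 4 = 8$)
$5 + 123 P{\left(-6,\frac{1}{-4} \right)} = 5 + 123 \cdot 8 = 5 + 984 = 989$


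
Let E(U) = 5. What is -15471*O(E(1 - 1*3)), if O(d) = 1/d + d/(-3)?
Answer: 113454/5 ≈ 22691.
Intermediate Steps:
O(d) = 1/d - d/3 (O(d) = 1/d + d*(-1/3) = 1/d - d/3)
-15471*O(E(1 - 1*3)) = -15471*(1/5 - 1/3*5) = -15471*(1/5 - 5/3) = -15471*(-22)/15 = -573*(-198/5) = 113454/5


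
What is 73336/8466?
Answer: 36668/4233 ≈ 8.6624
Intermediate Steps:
73336/8466 = 73336*(1/8466) = 36668/4233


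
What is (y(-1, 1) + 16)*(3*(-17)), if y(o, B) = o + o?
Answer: -714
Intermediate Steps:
y(o, B) = 2*o
(y(-1, 1) + 16)*(3*(-17)) = (2*(-1) + 16)*(3*(-17)) = (-2 + 16)*(-51) = 14*(-51) = -714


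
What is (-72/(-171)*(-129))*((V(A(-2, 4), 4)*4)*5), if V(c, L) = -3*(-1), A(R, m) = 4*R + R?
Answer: -61920/19 ≈ -3258.9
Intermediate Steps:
A(R, m) = 5*R
V(c, L) = 3
(-72/(-171)*(-129))*((V(A(-2, 4), 4)*4)*5) = (-72/(-171)*(-129))*((3*4)*5) = (-72*(-1/171)*(-129))*(12*5) = ((8/19)*(-129))*60 = -1032/19*60 = -61920/19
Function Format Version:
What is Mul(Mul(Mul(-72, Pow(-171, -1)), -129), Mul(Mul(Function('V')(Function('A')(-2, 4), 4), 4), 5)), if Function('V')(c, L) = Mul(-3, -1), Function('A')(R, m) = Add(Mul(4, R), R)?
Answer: Rational(-61920, 19) ≈ -3258.9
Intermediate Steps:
Function('A')(R, m) = Mul(5, R)
Function('V')(c, L) = 3
Mul(Mul(Mul(-72, Pow(-171, -1)), -129), Mul(Mul(Function('V')(Function('A')(-2, 4), 4), 4), 5)) = Mul(Mul(Mul(-72, Pow(-171, -1)), -129), Mul(Mul(3, 4), 5)) = Mul(Mul(Mul(-72, Rational(-1, 171)), -129), Mul(12, 5)) = Mul(Mul(Rational(8, 19), -129), 60) = Mul(Rational(-1032, 19), 60) = Rational(-61920, 19)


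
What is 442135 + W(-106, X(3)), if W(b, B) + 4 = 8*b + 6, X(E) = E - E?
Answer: 441289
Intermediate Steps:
X(E) = 0
W(b, B) = 2 + 8*b (W(b, B) = -4 + (8*b + 6) = -4 + (6 + 8*b) = 2 + 8*b)
442135 + W(-106, X(3)) = 442135 + (2 + 8*(-106)) = 442135 + (2 - 848) = 442135 - 846 = 441289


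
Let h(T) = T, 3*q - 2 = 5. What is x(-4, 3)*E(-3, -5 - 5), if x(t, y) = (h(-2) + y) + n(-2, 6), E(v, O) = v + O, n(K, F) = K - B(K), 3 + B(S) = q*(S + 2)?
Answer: -26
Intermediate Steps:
q = 7/3 (q = 2/3 + (1/3)*5 = 2/3 + 5/3 = 7/3 ≈ 2.3333)
B(S) = 5/3 + 7*S/3 (B(S) = -3 + 7*(S + 2)/3 = -3 + 7*(2 + S)/3 = -3 + (14/3 + 7*S/3) = 5/3 + 7*S/3)
n(K, F) = -5/3 - 4*K/3 (n(K, F) = K - (5/3 + 7*K/3) = K + (-5/3 - 7*K/3) = -5/3 - 4*K/3)
E(v, O) = O + v
x(t, y) = -1 + y (x(t, y) = (-2 + y) + (-5/3 - 4/3*(-2)) = (-2 + y) + (-5/3 + 8/3) = (-2 + y) + 1 = -1 + y)
x(-4, 3)*E(-3, -5 - 5) = (-1 + 3)*((-5 - 5) - 3) = 2*(-10 - 3) = 2*(-13) = -26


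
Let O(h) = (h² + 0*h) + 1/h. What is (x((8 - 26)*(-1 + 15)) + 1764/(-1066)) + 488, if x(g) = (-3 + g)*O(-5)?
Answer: -3111470/533 ≈ -5837.7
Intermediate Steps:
O(h) = 1/h + h² (O(h) = (h² + 0) + 1/h = h² + 1/h = 1/h + h²)
x(g) = -372/5 + 124*g/5 (x(g) = (-3 + g)*((1 + (-5)³)/(-5)) = (-3 + g)*(-(1 - 125)/5) = (-3 + g)*(-⅕*(-124)) = (-3 + g)*(124/5) = -372/5 + 124*g/5)
(x((8 - 26)*(-1 + 15)) + 1764/(-1066)) + 488 = ((-372/5 + 124*((8 - 26)*(-1 + 15))/5) + 1764/(-1066)) + 488 = ((-372/5 + 124*(-18*14)/5) + 1764*(-1/1066)) + 488 = ((-372/5 + (124/5)*(-252)) - 882/533) + 488 = ((-372/5 - 31248/5) - 882/533) + 488 = (-6324 - 882/533) + 488 = -3371574/533 + 488 = -3111470/533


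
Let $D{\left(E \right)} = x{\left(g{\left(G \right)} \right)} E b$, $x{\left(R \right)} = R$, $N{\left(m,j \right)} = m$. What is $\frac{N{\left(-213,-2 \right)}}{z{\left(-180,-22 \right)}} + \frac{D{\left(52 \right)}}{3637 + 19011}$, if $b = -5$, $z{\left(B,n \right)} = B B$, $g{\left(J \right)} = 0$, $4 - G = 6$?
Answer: $- \frac{71}{10800} \approx -0.0065741$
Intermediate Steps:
$G = -2$ ($G = 4 - 6 = -2$)
$z{\left(B,n \right)} = B^{2}$
$D{\left(E \right)} = 0$ ($D{\left(E \right)} = 0 E \left(-5\right) = 0 \left(-5\right) = 0$)
$\frac{N{\left(-213,-2 \right)}}{z{\left(-180,-22 \right)}} + \frac{D{\left(52 \right)}}{3637 + 19011} = - \frac{213}{\left(-180\right)^{2}} + \frac{0}{3637 + 19011} = - \frac{213}{32400} + \frac{0}{22648} = \left(-213\right) \frac{1}{32400} + 0 \cdot \frac{1}{22648} = - \frac{71}{10800} + 0 = - \frac{71}{10800}$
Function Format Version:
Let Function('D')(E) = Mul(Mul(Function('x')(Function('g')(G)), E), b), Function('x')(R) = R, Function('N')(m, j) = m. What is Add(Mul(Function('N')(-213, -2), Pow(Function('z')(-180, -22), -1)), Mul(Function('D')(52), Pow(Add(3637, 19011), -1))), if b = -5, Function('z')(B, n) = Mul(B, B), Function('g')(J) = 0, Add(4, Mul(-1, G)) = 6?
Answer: Rational(-71, 10800) ≈ -0.0065741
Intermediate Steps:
G = -2 (G = Add(4, Mul(-1, 6)) = Add(4, -6) = -2)
Function('z')(B, n) = Pow(B, 2)
Function('D')(E) = 0 (Function('D')(E) = Mul(Mul(0, E), -5) = Mul(0, -5) = 0)
Add(Mul(Function('N')(-213, -2), Pow(Function('z')(-180, -22), -1)), Mul(Function('D')(52), Pow(Add(3637, 19011), -1))) = Add(Mul(-213, Pow(Pow(-180, 2), -1)), Mul(0, Pow(Add(3637, 19011), -1))) = Add(Mul(-213, Pow(32400, -1)), Mul(0, Pow(22648, -1))) = Add(Mul(-213, Rational(1, 32400)), Mul(0, Rational(1, 22648))) = Add(Rational(-71, 10800), 0) = Rational(-71, 10800)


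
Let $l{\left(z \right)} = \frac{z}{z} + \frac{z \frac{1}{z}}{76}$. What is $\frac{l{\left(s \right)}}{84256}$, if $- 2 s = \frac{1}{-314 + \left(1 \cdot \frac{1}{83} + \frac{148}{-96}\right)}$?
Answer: $\frac{77}{6403456} \approx 1.2025 \cdot 10^{-5}$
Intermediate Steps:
$s = \frac{996}{628535}$ ($s = - \frac{1}{2 \left(-314 + \left(1 \cdot \frac{1}{83} + \frac{148}{-96}\right)\right)} = - \frac{1}{2 \left(-314 + \left(1 \cdot \frac{1}{83} + 148 \left(- \frac{1}{96}\right)\right)\right)} = - \frac{1}{2 \left(-314 + \left(\frac{1}{83} - \frac{37}{24}\right)\right)} = - \frac{1}{2 \left(-314 - \frac{3047}{1992}\right)} = - \frac{1}{2 \left(- \frac{628535}{1992}\right)} = \left(- \frac{1}{2}\right) \left(- \frac{1992}{628535}\right) = \frac{996}{628535} \approx 0.0015846$)
$l{\left(z \right)} = \frac{77}{76}$ ($l{\left(z \right)} = 1 + 1 \cdot \frac{1}{76} = 1 + \frac{1}{76} = \frac{77}{76}$)
$\frac{l{\left(s \right)}}{84256} = \frac{77}{76 \cdot 84256} = \frac{77}{76} \cdot \frac{1}{84256} = \frac{77}{6403456}$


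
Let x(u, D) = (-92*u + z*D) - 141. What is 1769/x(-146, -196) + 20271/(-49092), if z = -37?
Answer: -109861135/336165652 ≈ -0.32681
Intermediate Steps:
x(u, D) = -141 - 92*u - 37*D (x(u, D) = (-92*u - 37*D) - 141 = -141 - 92*u - 37*D)
1769/x(-146, -196) + 20271/(-49092) = 1769/(-141 - 92*(-146) - 37*(-196)) + 20271/(-49092) = 1769/(-141 + 13432 + 7252) + 20271*(-1/49092) = 1769/20543 - 6757/16364 = -109861135/336165652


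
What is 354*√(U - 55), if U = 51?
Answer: 708*I ≈ 708.0*I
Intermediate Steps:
354*√(U - 55) = 354*√(51 - 55) = 354*√(-4) = 354*(2*I) = 708*I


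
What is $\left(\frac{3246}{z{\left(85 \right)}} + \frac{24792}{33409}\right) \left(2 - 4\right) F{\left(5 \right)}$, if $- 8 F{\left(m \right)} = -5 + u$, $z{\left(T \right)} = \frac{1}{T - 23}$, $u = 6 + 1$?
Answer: $\frac{3361826430}{33409} \approx 1.0063 \cdot 10^{5}$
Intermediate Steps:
$u = 7$
$z{\left(T \right)} = \frac{1}{-23 + T}$
$F{\left(m \right)} = - \frac{1}{4}$ ($F{\left(m \right)} = - \frac{-5 + 7}{8} = \left(- \frac{1}{8}\right) 2 = - \frac{1}{4}$)
$\left(\frac{3246}{z{\left(85 \right)}} + \frac{24792}{33409}\right) \left(2 - 4\right) F{\left(5 \right)} = \left(\frac{3246}{\frac{1}{-23 + 85}} + \frac{24792}{33409}\right) \left(2 - 4\right) \left(- \frac{1}{4}\right) = \left(\frac{3246}{\frac{1}{62}} + 24792 \cdot \frac{1}{33409}\right) \left(\left(-2\right) \left(- \frac{1}{4}\right)\right) = \left(3246 \frac{1}{\frac{1}{62}} + \frac{24792}{33409}\right) \frac{1}{2} = \left(3246 \cdot 62 + \frac{24792}{33409}\right) \frac{1}{2} = \left(201252 + \frac{24792}{33409}\right) \frac{1}{2} = \frac{6723652860}{33409} \cdot \frac{1}{2} = \frac{3361826430}{33409}$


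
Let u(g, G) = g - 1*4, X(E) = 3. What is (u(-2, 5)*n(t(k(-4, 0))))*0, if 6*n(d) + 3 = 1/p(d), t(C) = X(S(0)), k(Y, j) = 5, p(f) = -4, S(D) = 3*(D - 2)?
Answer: 0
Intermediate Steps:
S(D) = -6 + 3*D (S(D) = 3*(-2 + D) = -6 + 3*D)
u(g, G) = -4 + g (u(g, G) = g - 4 = -4 + g)
t(C) = 3
n(d) = -13/24 (n(d) = -½ + (⅙)/(-4) = -½ + (⅙)*(-¼) = -½ - 1/24 = -13/24)
(u(-2, 5)*n(t(k(-4, 0))))*0 = ((-4 - 2)*(-13/24))*0 = -6*(-13/24)*0 = (13/4)*0 = 0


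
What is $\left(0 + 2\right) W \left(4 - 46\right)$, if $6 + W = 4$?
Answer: $168$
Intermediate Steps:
$W = -2$ ($W = -6 + 4 = -2$)
$\left(0 + 2\right) W \left(4 - 46\right) = \left(0 + 2\right) \left(-2\right) \left(4 - 46\right) = 2 \left(-2\right) \left(-42\right) = \left(-4\right) \left(-42\right) = 168$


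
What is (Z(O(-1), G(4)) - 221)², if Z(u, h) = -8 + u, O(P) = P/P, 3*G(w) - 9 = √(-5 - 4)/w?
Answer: 51984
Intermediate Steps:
G(w) = 3 + I/w (G(w) = 3 + (√(-5 - 4)/w)/3 = 3 + (√(-9)/w)/3 = 3 + ((3*I)/w)/3 = 3 + (3*I/w)/3 = 3 + I/w)
O(P) = 1
(Z(O(-1), G(4)) - 221)² = ((-8 + 1) - 221)² = (-7 - 221)² = (-228)² = 51984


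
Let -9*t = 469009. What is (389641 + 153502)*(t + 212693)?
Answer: 784965471604/9 ≈ 8.7218e+10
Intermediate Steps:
t = -469009/9 (t = -⅑*469009 = -469009/9 ≈ -52112.)
(389641 + 153502)*(t + 212693) = (389641 + 153502)*(-469009/9 + 212693) = 543143*(1445228/9) = 784965471604/9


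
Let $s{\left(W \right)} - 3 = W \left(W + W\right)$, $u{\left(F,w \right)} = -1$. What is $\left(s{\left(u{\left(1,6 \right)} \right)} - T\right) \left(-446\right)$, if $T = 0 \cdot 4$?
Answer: $-2230$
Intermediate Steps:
$T = 0$
$s{\left(W \right)} = 3 + 2 W^{2}$ ($s{\left(W \right)} = 3 + W \left(W + W\right) = 3 + W 2 W = 3 + 2 W^{2}$)
$\left(s{\left(u{\left(1,6 \right)} \right)} - T\right) \left(-446\right) = \left(\left(3 + 2 \left(-1\right)^{2}\right) - 0\right) \left(-446\right) = \left(\left(3 + 2 \cdot 1\right) + 0\right) \left(-446\right) = \left(\left(3 + 2\right) + 0\right) \left(-446\right) = \left(5 + 0\right) \left(-446\right) = 5 \left(-446\right) = -2230$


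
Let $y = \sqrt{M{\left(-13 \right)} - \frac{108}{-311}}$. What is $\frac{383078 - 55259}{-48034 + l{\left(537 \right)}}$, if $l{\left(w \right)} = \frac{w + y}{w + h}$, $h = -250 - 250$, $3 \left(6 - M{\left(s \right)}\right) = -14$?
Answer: $- \frac{20106511402646979}{2945236098537377} - \frac{24258606 \sqrt{2396877}}{2945236098537377} \approx -6.8268$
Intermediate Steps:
$M{\left(s \right)} = \frac{32}{3}$ ($M{\left(s \right)} = 6 - - \frac{14}{3} = 6 + \frac{14}{3} = \frac{32}{3}$)
$h = -500$ ($h = -250 - 250 = -500$)
$y = \frac{2 \sqrt{2396877}}{933}$ ($y = \sqrt{\frac{32}{3} - \frac{108}{-311}} = \sqrt{\frac{32}{3} - - \frac{108}{311}} = \sqrt{\frac{32}{3} + \frac{108}{311}} = \sqrt{\frac{10276}{933}} = \frac{2 \sqrt{2396877}}{933} \approx 3.3187$)
$l{\left(w \right)} = \frac{w + \frac{2 \sqrt{2396877}}{933}}{-500 + w}$ ($l{\left(w \right)} = \frac{w + \frac{2 \sqrt{2396877}}{933}}{w - 500} = \frac{w + \frac{2 \sqrt{2396877}}{933}}{-500 + w}$)
$\frac{383078 - 55259}{-48034 + l{\left(537 \right)}} = \frac{383078 - 55259}{-48034 + \frac{537 + \frac{2 \sqrt{2396877}}{933}}{-500 + 537}} = \frac{327819}{-48034 + \frac{537 + \frac{2 \sqrt{2396877}}{933}}{37}} = \frac{327819}{-48034 + \left(\frac{537}{37} + \frac{2 \sqrt{2396877}}{34521}\right)} = \frac{327819}{- \frac{1776721}{37} + \frac{2 \sqrt{2396877}}{34521}}$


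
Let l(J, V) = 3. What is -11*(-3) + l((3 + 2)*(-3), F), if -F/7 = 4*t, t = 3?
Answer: 36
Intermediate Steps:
F = -84 (F = -28*3 = -7*12 = -84)
-11*(-3) + l((3 + 2)*(-3), F) = -11*(-3) + 3 = 33 + 3 = 36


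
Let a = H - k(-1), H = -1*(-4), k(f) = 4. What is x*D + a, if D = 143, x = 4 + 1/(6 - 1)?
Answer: 3003/5 ≈ 600.60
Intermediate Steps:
H = 4
x = 21/5 (x = 4 + 1/5 = 4 + (⅕)*1 = 4 + ⅕ = 21/5 ≈ 4.2000)
a = 0 (a = 4 - 1*4 = 4 - 4 = 0)
x*D + a = (21/5)*143 + 0 = 3003/5 + 0 = 3003/5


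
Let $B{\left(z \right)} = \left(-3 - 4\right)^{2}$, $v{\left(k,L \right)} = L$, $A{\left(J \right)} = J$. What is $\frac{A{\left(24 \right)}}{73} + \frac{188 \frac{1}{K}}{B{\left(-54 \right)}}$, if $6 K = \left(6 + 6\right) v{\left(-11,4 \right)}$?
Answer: $\frac{5783}{7154} \approx 0.80836$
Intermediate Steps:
$K = 8$ ($K = \frac{\left(6 + 6\right) 4}{6} = \frac{12 \cdot 4}{6} = \frac{1}{6} \cdot 48 = 8$)
$B{\left(z \right)} = 49$ ($B{\left(z \right)} = \left(-7\right)^{2} = 49$)
$\frac{A{\left(24 \right)}}{73} + \frac{188 \frac{1}{K}}{B{\left(-54 \right)}} = \frac{24}{73} + \frac{188 \cdot \frac{1}{8}}{49} = 24 \cdot \frac{1}{73} + 188 \cdot \frac{1}{8} \cdot \frac{1}{49} = \frac{24}{73} + \frac{47}{2} \cdot \frac{1}{49} = \frac{24}{73} + \frac{47}{98} = \frac{5783}{7154}$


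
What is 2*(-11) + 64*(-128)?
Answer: -8214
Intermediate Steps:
2*(-11) + 64*(-128) = -22 - 8192 = -8214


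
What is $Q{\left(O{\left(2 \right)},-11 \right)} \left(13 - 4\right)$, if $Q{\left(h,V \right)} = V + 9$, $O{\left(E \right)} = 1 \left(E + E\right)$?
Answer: $-18$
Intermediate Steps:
$O{\left(E \right)} = 2 E$ ($O{\left(E \right)} = 1 \cdot 2 E = 2 E$)
$Q{\left(h,V \right)} = 9 + V$
$Q{\left(O{\left(2 \right)},-11 \right)} \left(13 - 4\right) = \left(9 - 11\right) \left(13 - 4\right) = \left(-2\right) 9 = -18$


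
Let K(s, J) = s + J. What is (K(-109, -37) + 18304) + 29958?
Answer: 48116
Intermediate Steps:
K(s, J) = J + s
(K(-109, -37) + 18304) + 29958 = ((-37 - 109) + 18304) + 29958 = (-146 + 18304) + 29958 = 18158 + 29958 = 48116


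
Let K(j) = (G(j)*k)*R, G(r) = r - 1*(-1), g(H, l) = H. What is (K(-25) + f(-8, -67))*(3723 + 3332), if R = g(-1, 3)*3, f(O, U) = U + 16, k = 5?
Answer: 2179995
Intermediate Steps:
G(r) = 1 + r (G(r) = r + 1 = 1 + r)
f(O, U) = 16 + U
R = -3 (R = -1*3 = -3)
K(j) = -15 - 15*j (K(j) = ((1 + j)*5)*(-3) = (5 + 5*j)*(-3) = -15 - 15*j)
(K(-25) + f(-8, -67))*(3723 + 3332) = ((-15 - 15*(-25)) + (16 - 67))*(3723 + 3332) = ((-15 + 375) - 51)*7055 = (360 - 51)*7055 = 309*7055 = 2179995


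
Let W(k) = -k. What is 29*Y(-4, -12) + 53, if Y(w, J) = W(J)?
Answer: 401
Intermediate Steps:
Y(w, J) = -J
29*Y(-4, -12) + 53 = 29*(-1*(-12)) + 53 = 29*12 + 53 = 348 + 53 = 401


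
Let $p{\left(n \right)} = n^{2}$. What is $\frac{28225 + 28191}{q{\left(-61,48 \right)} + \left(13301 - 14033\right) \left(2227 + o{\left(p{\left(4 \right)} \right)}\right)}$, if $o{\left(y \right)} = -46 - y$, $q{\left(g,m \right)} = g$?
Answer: $- \frac{56416}{1584841} \approx -0.035597$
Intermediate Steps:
$\frac{28225 + 28191}{q{\left(-61,48 \right)} + \left(13301 - 14033\right) \left(2227 + o{\left(p{\left(4 \right)} \right)}\right)} = \frac{28225 + 28191}{-61 + \left(13301 - 14033\right) \left(2227 - 62\right)} = \frac{56416}{-61 - 732 \left(2227 - 62\right)} = \frac{56416}{-61 - 1584780} = \frac{56416}{-1584841} = 56416 \left(- \frac{1}{1584841}\right) = - \frac{56416}{1584841}$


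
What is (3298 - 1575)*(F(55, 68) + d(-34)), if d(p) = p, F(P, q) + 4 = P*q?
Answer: 6378546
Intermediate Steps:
F(P, q) = -4 + P*q
(3298 - 1575)*(F(55, 68) + d(-34)) = (3298 - 1575)*((-4 + 55*68) - 34) = 1723*((-4 + 3740) - 34) = 1723*(3736 - 34) = 1723*3702 = 6378546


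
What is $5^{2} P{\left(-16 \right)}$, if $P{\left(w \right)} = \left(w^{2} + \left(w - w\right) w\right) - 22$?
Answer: $5850$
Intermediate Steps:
$P{\left(w \right)} = -22 + w^{2}$ ($P{\left(w \right)} = \left(w^{2} + 0 w\right) - 22 = \left(w^{2} + 0\right) - 22 = w^{2} - 22 = -22 + w^{2}$)
$5^{2} P{\left(-16 \right)} = 5^{2} \left(-22 + \left(-16\right)^{2}\right) = 25 \left(-22 + 256\right) = 25 \cdot 234 = 5850$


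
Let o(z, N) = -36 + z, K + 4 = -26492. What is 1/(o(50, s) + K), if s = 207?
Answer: -1/26482 ≈ -3.7762e-5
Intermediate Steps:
K = -26496 (K = -4 - 26492 = -26496)
1/(o(50, s) + K) = 1/((-36 + 50) - 26496) = 1/(14 - 26496) = 1/(-26482) = -1/26482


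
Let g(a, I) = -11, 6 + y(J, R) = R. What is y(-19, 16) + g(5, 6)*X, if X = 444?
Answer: -4874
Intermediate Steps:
y(J, R) = -6 + R
y(-19, 16) + g(5, 6)*X = (-6 + 16) - 11*444 = 10 - 4884 = -4874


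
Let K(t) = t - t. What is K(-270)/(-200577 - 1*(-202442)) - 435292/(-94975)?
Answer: 435292/94975 ≈ 4.5832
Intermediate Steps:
K(t) = 0
K(-270)/(-200577 - 1*(-202442)) - 435292/(-94975) = 0/(-200577 - 1*(-202442)) - 435292/(-94975) = 0/(-200577 + 202442) - 435292*(-1/94975) = 0/1865 + 435292/94975 = 0*(1/1865) + 435292/94975 = 0 + 435292/94975 = 435292/94975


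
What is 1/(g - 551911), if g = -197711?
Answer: -1/749622 ≈ -1.3340e-6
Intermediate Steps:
1/(g - 551911) = 1/(-197711 - 551911) = 1/(-749622) = -1/749622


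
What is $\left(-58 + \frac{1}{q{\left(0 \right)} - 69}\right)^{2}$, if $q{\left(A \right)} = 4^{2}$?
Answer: $\frac{9455625}{2809} \approx 3366.2$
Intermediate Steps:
$q{\left(A \right)} = 16$
$\left(-58 + \frac{1}{q{\left(0 \right)} - 69}\right)^{2} = \left(-58 + \frac{1}{16 - 69}\right)^{2} = \left(-58 + \frac{1}{-53}\right)^{2} = \left(-58 - \frac{1}{53}\right)^{2} = \left(- \frac{3075}{53}\right)^{2} = \frac{9455625}{2809}$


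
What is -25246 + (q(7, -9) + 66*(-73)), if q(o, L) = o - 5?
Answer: -30062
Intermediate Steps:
q(o, L) = -5 + o
-25246 + (q(7, -9) + 66*(-73)) = -25246 + ((-5 + 7) + 66*(-73)) = -25246 + (2 - 4818) = -25246 - 4816 = -30062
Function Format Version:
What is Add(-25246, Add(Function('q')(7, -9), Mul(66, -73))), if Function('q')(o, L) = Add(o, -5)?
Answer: -30062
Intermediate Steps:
Function('q')(o, L) = Add(-5, o)
Add(-25246, Add(Function('q')(7, -9), Mul(66, -73))) = Add(-25246, Add(Add(-5, 7), Mul(66, -73))) = Add(-25246, Add(2, -4818)) = Add(-25246, -4816) = -30062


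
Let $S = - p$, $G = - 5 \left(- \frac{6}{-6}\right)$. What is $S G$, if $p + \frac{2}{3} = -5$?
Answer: $- \frac{85}{3} \approx -28.333$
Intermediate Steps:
$p = - \frac{17}{3}$ ($p = - \frac{2}{3} - 5 = - \frac{17}{3} \approx -5.6667$)
$G = -5$ ($G = - 5 \left(\left(-6\right) \left(- \frac{1}{6}\right)\right) = \left(-5\right) 1 = -5$)
$S = \frac{17}{3}$ ($S = \left(-1\right) \left(- \frac{17}{3}\right) = \frac{17}{3} \approx 5.6667$)
$S G = \frac{17}{3} \left(-5\right) = - \frac{85}{3}$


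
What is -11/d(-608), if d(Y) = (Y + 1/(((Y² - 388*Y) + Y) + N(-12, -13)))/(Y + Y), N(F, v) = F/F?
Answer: -8091958336/367816287 ≈ -22.000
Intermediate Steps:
N(F, v) = 1
d(Y) = (Y + 1/(1 + Y² - 387*Y))/(2*Y) (d(Y) = (Y + 1/(((Y² - 388*Y) + Y) + 1))/(Y + Y) = (Y + 1/((Y² - 387*Y) + 1))/((2*Y)) = (Y + 1/(1 + Y² - 387*Y))*(1/(2*Y)) = (Y + 1/(1 + Y² - 387*Y))/(2*Y))
-11/d(-608) = -11*(-1216*(1 + (-608)² - 387*(-608))/(1 - 608 + (-608)³ - 387*(-608)²)) = -11*(-1216*(1 + 369664 + 235296)/(1 - 608 - 224755712 - 387*369664)) = -11*(-735632576/(1 - 608 - 224755712 - 143059968)) = -11/((½)*(-1/608)*(1/604961)*(-367816287)) = -11/367816287/735632576 = -11*735632576/367816287 = -8091958336/367816287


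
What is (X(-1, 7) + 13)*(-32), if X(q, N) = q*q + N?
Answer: -672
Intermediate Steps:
X(q, N) = N + q**2 (X(q, N) = q**2 + N = N + q**2)
(X(-1, 7) + 13)*(-32) = ((7 + (-1)**2) + 13)*(-32) = ((7 + 1) + 13)*(-32) = (8 + 13)*(-32) = 21*(-32) = -672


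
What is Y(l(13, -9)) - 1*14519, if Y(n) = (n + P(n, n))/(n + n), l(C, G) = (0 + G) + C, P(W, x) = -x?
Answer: -14519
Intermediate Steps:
l(C, G) = C + G (l(C, G) = G + C = C + G)
Y(n) = 0 (Y(n) = (n - n)/(n + n) = 0/((2*n)) = 0*(1/(2*n)) = 0)
Y(l(13, -9)) - 1*14519 = 0 - 1*14519 = 0 - 14519 = -14519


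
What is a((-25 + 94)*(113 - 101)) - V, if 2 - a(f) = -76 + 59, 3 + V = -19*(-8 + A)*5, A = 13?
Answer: 497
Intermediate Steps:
V = -478 (V = -3 - 19*(-8 + 13)*5 = -3 - 19*5*5 = -3 - 95*5 = -3 - 475 = -478)
a(f) = 19 (a(f) = 2 - (-76 + 59) = 2 - 1*(-17) = 2 + 17 = 19)
a((-25 + 94)*(113 - 101)) - V = 19 - 1*(-478) = 19 + 478 = 497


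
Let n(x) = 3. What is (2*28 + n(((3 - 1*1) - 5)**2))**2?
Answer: 3481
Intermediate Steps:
(2*28 + n(((3 - 1*1) - 5)**2))**2 = (2*28 + 3)**2 = (56 + 3)**2 = 59**2 = 3481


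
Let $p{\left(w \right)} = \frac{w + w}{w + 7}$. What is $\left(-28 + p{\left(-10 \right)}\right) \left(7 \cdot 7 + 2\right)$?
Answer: $-1088$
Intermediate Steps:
$p{\left(w \right)} = \frac{2 w}{7 + w}$
$\left(-28 + p{\left(-10 \right)}\right) \left(7 \cdot 7 + 2\right) = \left(-28 + 2 \left(-10\right) \frac{1}{7 - 10}\right) \left(7 \cdot 7 + 2\right) = \left(-28 + 2 \left(-10\right) \frac{1}{-3}\right) \left(49 + 2\right) = \left(-28 + 2 \left(-10\right) \left(- \frac{1}{3}\right)\right) 51 = \left(-28 + \frac{20}{3}\right) 51 = \left(- \frac{64}{3}\right) 51 = -1088$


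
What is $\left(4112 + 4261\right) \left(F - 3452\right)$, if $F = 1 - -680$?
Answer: $-23201583$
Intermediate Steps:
$F = 681$ ($F = 1 + 680 = 681$)
$\left(4112 + 4261\right) \left(F - 3452\right) = \left(4112 + 4261\right) \left(681 - 3452\right) = 8373 \left(-2771\right) = -23201583$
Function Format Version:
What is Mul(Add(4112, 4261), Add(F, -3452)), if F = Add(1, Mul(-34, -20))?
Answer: -23201583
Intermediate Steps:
F = 681 (F = Add(1, 680) = 681)
Mul(Add(4112, 4261), Add(F, -3452)) = Mul(Add(4112, 4261), Add(681, -3452)) = Mul(8373, -2771) = -23201583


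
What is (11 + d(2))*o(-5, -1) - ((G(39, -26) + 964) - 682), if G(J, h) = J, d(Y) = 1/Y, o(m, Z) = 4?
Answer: -275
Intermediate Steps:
(11 + d(2))*o(-5, -1) - ((G(39, -26) + 964) - 682) = (11 + 1/2)*4 - ((39 + 964) - 682) = (11 + ½)*4 - (1003 - 682) = (23/2)*4 - 1*321 = 46 - 321 = -275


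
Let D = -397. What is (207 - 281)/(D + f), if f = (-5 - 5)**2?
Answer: 74/297 ≈ 0.24916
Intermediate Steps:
f = 100 (f = (-10)**2 = 100)
(207 - 281)/(D + f) = (207 - 281)/(-397 + 100) = -74/(-297) = -74*(-1/297) = 74/297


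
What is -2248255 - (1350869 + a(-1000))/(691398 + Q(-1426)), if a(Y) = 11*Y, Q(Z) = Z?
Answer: -1551234338729/689972 ≈ -2.2483e+6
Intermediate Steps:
-2248255 - (1350869 + a(-1000))/(691398 + Q(-1426)) = -2248255 - (1350869 + 11*(-1000))/(691398 - 1426) = -2248255 - (1350869 - 11000)/689972 = -2248255 - 1339869/689972 = -1551234338729/689972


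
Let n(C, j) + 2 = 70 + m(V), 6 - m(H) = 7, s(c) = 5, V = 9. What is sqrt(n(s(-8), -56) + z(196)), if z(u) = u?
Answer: sqrt(263) ≈ 16.217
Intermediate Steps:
m(H) = -1 (m(H) = 6 - 1*7 = 6 - 7 = -1)
n(C, j) = 67 (n(C, j) = -2 + (70 - 1) = -2 + 69 = 67)
sqrt(n(s(-8), -56) + z(196)) = sqrt(67 + 196) = sqrt(263)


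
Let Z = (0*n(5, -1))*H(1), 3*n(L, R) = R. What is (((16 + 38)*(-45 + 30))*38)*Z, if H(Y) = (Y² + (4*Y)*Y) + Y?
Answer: 0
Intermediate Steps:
n(L, R) = R/3
H(Y) = Y + 5*Y² (H(Y) = (Y² + 4*Y²) + Y = 5*Y² + Y = Y + 5*Y²)
Z = 0 (Z = (0*((⅓)*(-1)))*(1*(1 + 5*1)) = (0*(-⅓))*(1*(1 + 5)) = 0*(1*6) = 0*6 = 0)
(((16 + 38)*(-45 + 30))*38)*Z = (((16 + 38)*(-45 + 30))*38)*0 = ((54*(-15))*38)*0 = -810*38*0 = -30780*0 = 0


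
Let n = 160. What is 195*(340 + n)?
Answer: 97500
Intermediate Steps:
195*(340 + n) = 195*(340 + 160) = 195*500 = 97500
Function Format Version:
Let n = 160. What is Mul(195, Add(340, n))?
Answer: 97500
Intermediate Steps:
Mul(195, Add(340, n)) = Mul(195, Add(340, 160)) = Mul(195, 500) = 97500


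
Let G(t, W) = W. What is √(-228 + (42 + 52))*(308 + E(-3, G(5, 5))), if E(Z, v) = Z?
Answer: 305*I*√134 ≈ 3530.6*I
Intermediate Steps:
√(-228 + (42 + 52))*(308 + E(-3, G(5, 5))) = √(-228 + (42 + 52))*(308 - 3) = √(-228 + 94)*305 = √(-134)*305 = (I*√134)*305 = 305*I*√134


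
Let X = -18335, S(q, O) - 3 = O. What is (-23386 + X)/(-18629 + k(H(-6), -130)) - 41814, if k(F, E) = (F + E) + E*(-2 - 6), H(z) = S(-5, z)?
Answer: -740985987/17722 ≈ -41812.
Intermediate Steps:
S(q, O) = 3 + O
H(z) = 3 + z
k(F, E) = F - 7*E (k(F, E) = (E + F) + E*(-8) = (E + F) - 8*E = F - 7*E)
(-23386 + X)/(-18629 + k(H(-6), -130)) - 41814 = (-23386 - 18335)/(-18629 + ((3 - 6) - 7*(-130))) - 41814 = -41721/(-18629 + (-3 + 910)) - 41814 = -41721/(-18629 + 907) - 41814 = -41721/(-17722) - 41814 = -41721*(-1/17722) - 41814 = 41721/17722 - 41814 = -740985987/17722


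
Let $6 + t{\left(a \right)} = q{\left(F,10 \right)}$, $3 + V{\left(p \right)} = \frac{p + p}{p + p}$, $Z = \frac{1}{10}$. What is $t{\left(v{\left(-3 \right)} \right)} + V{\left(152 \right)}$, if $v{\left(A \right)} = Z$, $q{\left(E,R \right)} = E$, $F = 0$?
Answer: $-8$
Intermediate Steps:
$Z = \frac{1}{10} \approx 0.1$
$V{\left(p \right)} = -2$ ($V{\left(p \right)} = -3 + \frac{p + p}{p + p} = -3 + \frac{2 p}{2 p} = -3 + 2 p \frac{1}{2 p} = -3 + 1 = -2$)
$v{\left(A \right)} = \frac{1}{10}$
$t{\left(a \right)} = -6$ ($t{\left(a \right)} = -6 + 0 = -6$)
$t{\left(v{\left(-3 \right)} \right)} + V{\left(152 \right)} = -6 - 2 = -8$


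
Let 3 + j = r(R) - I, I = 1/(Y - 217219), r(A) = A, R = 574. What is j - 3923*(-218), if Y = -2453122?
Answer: 2285237772686/2670341 ≈ 8.5579e+5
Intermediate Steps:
I = -1/2670341 (I = 1/(-2453122 - 217219) = 1/(-2670341) = -1/2670341 ≈ -3.7448e-7)
j = 1524764712/2670341 (j = -3 + (574 - 1*(-1/2670341)) = -3 + (574 + 1/2670341) = -3 + 1532775735/2670341 = 1524764712/2670341 ≈ 571.00)
j - 3923*(-218) = 1524764712/2670341 - 3923*(-218) = 1524764712/2670341 - 1*(-855214) = 1524764712/2670341 + 855214 = 2285237772686/2670341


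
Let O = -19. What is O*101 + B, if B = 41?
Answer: -1878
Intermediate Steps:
O*101 + B = -19*101 + 41 = -1919 + 41 = -1878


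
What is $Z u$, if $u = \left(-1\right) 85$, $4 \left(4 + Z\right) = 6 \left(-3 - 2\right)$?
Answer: $\frac{1955}{2} \approx 977.5$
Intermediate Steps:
$Z = - \frac{23}{2}$ ($Z = -4 + \frac{6 \left(-3 - 2\right)}{4} = -4 + \frac{6 \left(-5\right)}{4} = -4 + \frac{1}{4} \left(-30\right) = -4 - \frac{15}{2} = - \frac{23}{2} \approx -11.5$)
$u = -85$
$Z u = \left(- \frac{23}{2}\right) \left(-85\right) = \frac{1955}{2}$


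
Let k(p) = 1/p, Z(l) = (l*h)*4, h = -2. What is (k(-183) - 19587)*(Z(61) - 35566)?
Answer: 43077583596/61 ≈ 7.0619e+8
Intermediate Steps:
Z(l) = -8*l (Z(l) = (l*(-2))*4 = -2*l*4 = -8*l)
(k(-183) - 19587)*(Z(61) - 35566) = (1/(-183) - 19587)*(-8*61 - 35566) = (-1/183 - 19587)*(-488 - 35566) = -3584422/183*(-36054) = 43077583596/61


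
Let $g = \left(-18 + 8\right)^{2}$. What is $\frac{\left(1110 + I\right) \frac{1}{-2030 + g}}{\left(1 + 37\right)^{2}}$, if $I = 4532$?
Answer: $- \frac{2821}{1393460} \approx -0.0020245$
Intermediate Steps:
$g = 100$ ($g = \left(-10\right)^{2} = 100$)
$\frac{\left(1110 + I\right) \frac{1}{-2030 + g}}{\left(1 + 37\right)^{2}} = \frac{\left(1110 + 4532\right) \frac{1}{-2030 + 100}}{\left(1 + 37\right)^{2}} = \frac{5642 \frac{1}{-1930}}{38^{2}} = \frac{5642 \left(- \frac{1}{1930}\right)}{1444} = \left(- \frac{2821}{965}\right) \frac{1}{1444} = - \frac{2821}{1393460}$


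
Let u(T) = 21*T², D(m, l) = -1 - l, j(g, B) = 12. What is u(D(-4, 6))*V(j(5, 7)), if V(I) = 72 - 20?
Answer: 53508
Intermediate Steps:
V(I) = 52
u(D(-4, 6))*V(j(5, 7)) = (21*(-1 - 1*6)²)*52 = (21*(-1 - 6)²)*52 = (21*(-7)²)*52 = (21*49)*52 = 1029*52 = 53508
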